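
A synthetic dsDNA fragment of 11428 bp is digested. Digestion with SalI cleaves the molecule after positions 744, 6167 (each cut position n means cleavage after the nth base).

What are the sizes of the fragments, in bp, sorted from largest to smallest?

Linear molecule, 2 cuts → 3 fragments:
  744 − 0 = 744 bp
  6167 − 744 = 5423 bp
  11428 − 6167 = 5261 bp
Sorted largest to smallest: 5423, 5261, 744 bp.

5423, 5261, 744 bp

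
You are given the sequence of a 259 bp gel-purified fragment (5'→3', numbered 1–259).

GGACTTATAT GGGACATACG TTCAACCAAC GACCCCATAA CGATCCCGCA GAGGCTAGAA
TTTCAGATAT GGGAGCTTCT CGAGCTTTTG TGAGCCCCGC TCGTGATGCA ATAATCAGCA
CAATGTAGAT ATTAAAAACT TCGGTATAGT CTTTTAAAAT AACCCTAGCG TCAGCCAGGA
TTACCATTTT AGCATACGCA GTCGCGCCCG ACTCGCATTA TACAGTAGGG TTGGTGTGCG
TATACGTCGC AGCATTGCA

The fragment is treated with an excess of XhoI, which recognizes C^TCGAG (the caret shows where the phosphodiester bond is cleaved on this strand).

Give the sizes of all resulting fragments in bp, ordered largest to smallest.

The XhoI site (CTCGAG) starts at position 79.
XhoI cuts after the first base of each site, so after position 79.
Linear molecule, 1 cut → 2 fragments:
  1–79 → 79 bp
  80–259 → 180 bp
Sorted largest to smallest: 180, 79 bp.

180, 79 bp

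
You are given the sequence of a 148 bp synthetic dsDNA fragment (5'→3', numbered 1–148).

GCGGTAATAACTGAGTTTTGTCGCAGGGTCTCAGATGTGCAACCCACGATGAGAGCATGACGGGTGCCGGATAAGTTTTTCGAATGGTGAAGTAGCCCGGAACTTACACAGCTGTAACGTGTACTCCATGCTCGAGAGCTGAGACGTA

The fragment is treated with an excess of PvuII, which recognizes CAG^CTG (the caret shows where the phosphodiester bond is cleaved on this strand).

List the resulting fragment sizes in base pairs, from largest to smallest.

111, 37 bp

The PvuII site (CAGCTG) starts at position 109.
PvuII cuts after base 3 of each site, so after position 111.
Linear molecule, 1 cut → 2 fragments:
  1–111 → 111 bp
  112–148 → 37 bp
Sorted largest to smallest: 111, 37 bp.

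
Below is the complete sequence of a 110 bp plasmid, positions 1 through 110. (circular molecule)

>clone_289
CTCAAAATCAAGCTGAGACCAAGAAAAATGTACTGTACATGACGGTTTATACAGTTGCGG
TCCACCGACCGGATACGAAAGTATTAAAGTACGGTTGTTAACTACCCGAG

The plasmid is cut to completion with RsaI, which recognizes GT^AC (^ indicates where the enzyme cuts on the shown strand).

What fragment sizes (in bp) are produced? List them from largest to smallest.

54, 51, 5 bp

RsaI sites (GTAC) start at positions 30, 35, 89.
RsaI cuts after base 2 of each site, so after positions 31, 36, 90.
Circular molecule, 3 cuts → 3 fragments:
  32–36 → 5 bp
  37–90 → 54 bp
  91–110 then 1–31 → 20 + 31 = 51 bp
Sorted largest to smallest: 54, 51, 5 bp.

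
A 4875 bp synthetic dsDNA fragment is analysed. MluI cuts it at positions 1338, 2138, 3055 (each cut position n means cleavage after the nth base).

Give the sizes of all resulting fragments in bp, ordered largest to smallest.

1820, 1338, 917, 800 bp

Linear molecule, 3 cuts → 4 fragments:
  1338 − 0 = 1338 bp
  2138 − 1338 = 800 bp
  3055 − 2138 = 917 bp
  4875 − 3055 = 1820 bp
Sorted largest to smallest: 1820, 1338, 917, 800 bp.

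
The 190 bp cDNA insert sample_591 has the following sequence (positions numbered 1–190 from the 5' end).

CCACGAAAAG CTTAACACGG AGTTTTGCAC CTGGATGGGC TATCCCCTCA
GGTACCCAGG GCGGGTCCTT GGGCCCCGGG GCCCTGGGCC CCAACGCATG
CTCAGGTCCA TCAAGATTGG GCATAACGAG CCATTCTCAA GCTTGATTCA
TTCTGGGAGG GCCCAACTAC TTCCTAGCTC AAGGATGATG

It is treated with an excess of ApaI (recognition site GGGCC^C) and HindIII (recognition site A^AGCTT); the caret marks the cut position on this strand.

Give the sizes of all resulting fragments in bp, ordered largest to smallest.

ApaI sites (GGGCCC) start at positions 71, 79, 86, 159.
ApaI cuts after base 5 of each site (before the last base), so after positions 75, 83, 90, 163.
HindIII sites (AAGCTT) start at positions 8, 139.
HindIII cuts after the first base of each site, so after positions 8, 139.
Combined cut positions: 8, 75, 83, 90, 139, 163.
Linear molecule, 6 cuts → 7 fragments:
  1–8 → 8 bp
  9–75 → 67 bp
  76–83 → 8 bp
  84–90 → 7 bp
  91–139 → 49 bp
  140–163 → 24 bp
  164–190 → 27 bp
Sorted largest to smallest: 67, 49, 27, 24, 8, 8, 7 bp.

67, 49, 27, 24, 8, 8, 7 bp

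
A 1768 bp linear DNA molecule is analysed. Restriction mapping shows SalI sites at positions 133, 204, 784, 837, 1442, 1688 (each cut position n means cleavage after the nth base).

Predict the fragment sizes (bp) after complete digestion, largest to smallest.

Linear molecule, 6 cuts → 7 fragments:
  133 − 0 = 133 bp
  204 − 133 = 71 bp
  784 − 204 = 580 bp
  837 − 784 = 53 bp
  1442 − 837 = 605 bp
  1688 − 1442 = 246 bp
  1768 − 1688 = 80 bp
Sorted largest to smallest: 605, 580, 246, 133, 80, 71, 53 bp.

605, 580, 246, 133, 80, 71, 53 bp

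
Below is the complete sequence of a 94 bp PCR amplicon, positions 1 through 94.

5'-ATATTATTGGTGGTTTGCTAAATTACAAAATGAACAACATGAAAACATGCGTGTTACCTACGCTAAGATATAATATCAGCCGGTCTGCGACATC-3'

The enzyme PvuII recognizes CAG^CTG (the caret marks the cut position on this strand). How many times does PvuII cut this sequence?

0

No occurrence of CAGCTG is present in the sequence.
PvuII does not cut: 0 sites.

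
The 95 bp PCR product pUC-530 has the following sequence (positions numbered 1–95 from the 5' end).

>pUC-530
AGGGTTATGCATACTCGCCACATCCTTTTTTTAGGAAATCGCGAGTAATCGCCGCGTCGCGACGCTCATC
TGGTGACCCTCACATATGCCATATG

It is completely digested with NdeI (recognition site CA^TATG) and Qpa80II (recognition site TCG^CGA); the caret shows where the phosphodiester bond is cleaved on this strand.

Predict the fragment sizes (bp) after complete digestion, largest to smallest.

NdeI sites (CATATG) start at positions 83, 90.
NdeI cuts after base 2 of each site, so after positions 84, 91.
Qpa80II sites (TCGCGA) start at positions 39, 57.
Qpa80II cuts after base 3 of each site, so after positions 41, 59.
Combined cut positions: 41, 59, 84, 91.
Linear molecule, 4 cuts → 5 fragments:
  1–41 → 41 bp
  42–59 → 18 bp
  60–84 → 25 bp
  85–91 → 7 bp
  92–95 → 4 bp
Sorted largest to smallest: 41, 25, 18, 7, 4 bp.

41, 25, 18, 7, 4 bp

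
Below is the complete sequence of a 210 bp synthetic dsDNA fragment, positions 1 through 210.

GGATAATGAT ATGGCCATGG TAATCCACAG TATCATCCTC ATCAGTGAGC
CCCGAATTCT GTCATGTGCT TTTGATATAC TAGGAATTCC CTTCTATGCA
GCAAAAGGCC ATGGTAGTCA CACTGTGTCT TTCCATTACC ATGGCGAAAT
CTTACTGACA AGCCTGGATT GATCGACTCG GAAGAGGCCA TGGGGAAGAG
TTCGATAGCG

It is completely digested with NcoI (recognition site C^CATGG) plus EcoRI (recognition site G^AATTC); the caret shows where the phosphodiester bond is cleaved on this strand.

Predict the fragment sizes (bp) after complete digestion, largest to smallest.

NcoI sites (CCATGG) start at positions 15, 109, 139, 188.
NcoI cuts after the first base of each site, so after positions 15, 109, 139, 188.
EcoRI sites (GAATTC) start at positions 54, 84.
EcoRI cuts after the first base of each site, so after positions 54, 84.
Combined cut positions: 15, 54, 84, 109, 139, 188.
Linear molecule, 6 cuts → 7 fragments:
  1–15 → 15 bp
  16–54 → 39 bp
  55–84 → 30 bp
  85–109 → 25 bp
  110–139 → 30 bp
  140–188 → 49 bp
  189–210 → 22 bp
Sorted largest to smallest: 49, 39, 30, 30, 25, 22, 15 bp.

49, 39, 30, 30, 25, 22, 15 bp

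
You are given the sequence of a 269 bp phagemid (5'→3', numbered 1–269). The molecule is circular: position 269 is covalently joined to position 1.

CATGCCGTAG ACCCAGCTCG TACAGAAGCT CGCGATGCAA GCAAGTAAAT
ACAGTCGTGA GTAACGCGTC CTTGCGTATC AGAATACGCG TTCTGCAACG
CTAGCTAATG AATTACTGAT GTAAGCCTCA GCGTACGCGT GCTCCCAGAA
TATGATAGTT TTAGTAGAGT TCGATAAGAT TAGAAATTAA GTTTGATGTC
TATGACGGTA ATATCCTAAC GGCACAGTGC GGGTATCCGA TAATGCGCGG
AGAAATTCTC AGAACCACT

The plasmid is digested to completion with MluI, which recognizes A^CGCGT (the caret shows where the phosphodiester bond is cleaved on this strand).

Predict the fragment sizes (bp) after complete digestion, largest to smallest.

198, 49, 22 bp

MluI sites (ACGCGT) start at positions 64, 86, 135.
MluI cuts after the first base of each site, so after positions 64, 86, 135.
Circular molecule, 3 cuts → 3 fragments:
  65–86 → 22 bp
  87–135 → 49 bp
  136–269 then 1–64 → 134 + 64 = 198 bp
Sorted largest to smallest: 198, 49, 22 bp.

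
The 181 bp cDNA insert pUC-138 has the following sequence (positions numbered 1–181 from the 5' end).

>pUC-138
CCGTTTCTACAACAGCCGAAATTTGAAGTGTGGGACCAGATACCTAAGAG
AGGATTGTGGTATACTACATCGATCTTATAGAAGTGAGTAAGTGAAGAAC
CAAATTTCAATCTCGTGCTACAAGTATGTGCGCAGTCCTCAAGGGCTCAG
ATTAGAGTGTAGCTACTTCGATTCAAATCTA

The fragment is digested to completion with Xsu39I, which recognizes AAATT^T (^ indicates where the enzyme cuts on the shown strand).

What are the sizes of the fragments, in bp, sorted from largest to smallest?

Xsu39I sites (AAATTT) start at positions 19, 102.
Xsu39I cuts after base 5 of each site (before the last base), so after positions 23, 106.
Linear molecule, 2 cuts → 3 fragments:
  1–23 → 23 bp
  24–106 → 83 bp
  107–181 → 75 bp
Sorted largest to smallest: 83, 75, 23 bp.

83, 75, 23 bp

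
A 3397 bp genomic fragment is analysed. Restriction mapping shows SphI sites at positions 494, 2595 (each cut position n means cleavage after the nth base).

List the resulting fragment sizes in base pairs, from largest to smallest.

2101, 802, 494 bp

Linear molecule, 2 cuts → 3 fragments:
  494 − 0 = 494 bp
  2595 − 494 = 2101 bp
  3397 − 2595 = 802 bp
Sorted largest to smallest: 2101, 802, 494 bp.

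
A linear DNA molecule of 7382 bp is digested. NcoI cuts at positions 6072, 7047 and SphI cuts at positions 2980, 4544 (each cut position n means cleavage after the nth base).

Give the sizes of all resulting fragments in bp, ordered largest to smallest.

Combined cut positions (sorted): 2980, 4544, 6072, 7047.
Linear molecule, 4 cuts → 5 fragments:
  2980 − 0 = 2980 bp
  4544 − 2980 = 1564 bp
  6072 − 4544 = 1528 bp
  7047 − 6072 = 975 bp
  7382 − 7047 = 335 bp
Sorted largest to smallest: 2980, 1564, 1528, 975, 335 bp.

2980, 1564, 1528, 975, 335 bp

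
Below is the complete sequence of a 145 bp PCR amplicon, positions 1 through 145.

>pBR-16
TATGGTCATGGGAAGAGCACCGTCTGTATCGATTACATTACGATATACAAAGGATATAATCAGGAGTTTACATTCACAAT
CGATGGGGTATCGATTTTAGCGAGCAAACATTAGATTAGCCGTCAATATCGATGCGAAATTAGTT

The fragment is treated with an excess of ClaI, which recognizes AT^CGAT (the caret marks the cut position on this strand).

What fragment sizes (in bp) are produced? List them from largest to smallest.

51, 38, 29, 16, 11 bp

ClaI sites (ATCGAT) start at positions 28, 79, 90, 128.
ClaI cuts after base 2 of each site, so after positions 29, 80, 91, 129.
Linear molecule, 4 cuts → 5 fragments:
  1–29 → 29 bp
  30–80 → 51 bp
  81–91 → 11 bp
  92–129 → 38 bp
  130–145 → 16 bp
Sorted largest to smallest: 51, 38, 29, 16, 11 bp.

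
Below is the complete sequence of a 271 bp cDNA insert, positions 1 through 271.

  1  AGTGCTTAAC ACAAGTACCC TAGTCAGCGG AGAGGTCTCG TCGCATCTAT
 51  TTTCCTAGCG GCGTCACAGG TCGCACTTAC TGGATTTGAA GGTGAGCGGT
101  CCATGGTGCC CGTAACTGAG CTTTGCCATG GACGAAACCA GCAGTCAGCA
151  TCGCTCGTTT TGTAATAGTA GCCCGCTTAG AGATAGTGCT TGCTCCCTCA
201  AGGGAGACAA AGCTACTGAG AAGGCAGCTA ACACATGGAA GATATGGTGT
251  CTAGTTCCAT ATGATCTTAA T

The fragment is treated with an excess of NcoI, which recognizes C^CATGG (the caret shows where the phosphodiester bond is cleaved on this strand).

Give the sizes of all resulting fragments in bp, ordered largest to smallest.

NcoI sites (CCATGG) start at positions 101, 126.
NcoI cuts after the first base of each site, so after positions 101, 126.
Linear molecule, 2 cuts → 3 fragments:
  1–101 → 101 bp
  102–126 → 25 bp
  127–271 → 145 bp
Sorted largest to smallest: 145, 101, 25 bp.

145, 101, 25 bp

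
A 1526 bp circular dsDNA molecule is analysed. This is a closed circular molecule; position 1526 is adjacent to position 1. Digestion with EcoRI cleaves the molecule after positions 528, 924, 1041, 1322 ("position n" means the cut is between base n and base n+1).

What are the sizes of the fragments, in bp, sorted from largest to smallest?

Circular molecule, 4 cuts → 4 fragments:
  924 − 528 = 396 bp
  1041 − 924 = 117 bp
  1322 − 1041 = 281 bp
  wrap: 1526 − 1322 + 528 = 732 bp
Sorted largest to smallest: 732, 396, 281, 117 bp.

732, 396, 281, 117 bp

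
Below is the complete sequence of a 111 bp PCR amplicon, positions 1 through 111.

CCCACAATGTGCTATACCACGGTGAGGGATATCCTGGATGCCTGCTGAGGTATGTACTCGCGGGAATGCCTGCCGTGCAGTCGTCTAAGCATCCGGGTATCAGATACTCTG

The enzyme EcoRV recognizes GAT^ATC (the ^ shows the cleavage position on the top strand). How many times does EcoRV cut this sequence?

1

GATATC occurs starting at position 28.
EcoRV cuts at 1 site.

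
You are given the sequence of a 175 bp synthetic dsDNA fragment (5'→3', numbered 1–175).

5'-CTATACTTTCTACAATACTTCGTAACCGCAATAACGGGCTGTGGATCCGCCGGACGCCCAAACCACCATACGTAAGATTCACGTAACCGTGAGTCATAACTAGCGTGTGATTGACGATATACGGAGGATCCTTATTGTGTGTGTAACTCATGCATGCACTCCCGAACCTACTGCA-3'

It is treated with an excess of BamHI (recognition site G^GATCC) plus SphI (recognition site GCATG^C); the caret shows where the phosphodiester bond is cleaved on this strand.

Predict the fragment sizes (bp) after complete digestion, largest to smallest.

83, 43, 30, 19 bp

BamHI sites (GGATCC) start at positions 43, 126.
BamHI cuts after the first base of each site, so after positions 43, 126.
The SphI site (GCATGC) starts at position 152.
SphI cuts after base 5 of each site (before the last base), so after position 156.
Combined cut positions: 43, 126, 156.
Linear molecule, 3 cuts → 4 fragments:
  1–43 → 43 bp
  44–126 → 83 bp
  127–156 → 30 bp
  157–175 → 19 bp
Sorted largest to smallest: 83, 43, 30, 19 bp.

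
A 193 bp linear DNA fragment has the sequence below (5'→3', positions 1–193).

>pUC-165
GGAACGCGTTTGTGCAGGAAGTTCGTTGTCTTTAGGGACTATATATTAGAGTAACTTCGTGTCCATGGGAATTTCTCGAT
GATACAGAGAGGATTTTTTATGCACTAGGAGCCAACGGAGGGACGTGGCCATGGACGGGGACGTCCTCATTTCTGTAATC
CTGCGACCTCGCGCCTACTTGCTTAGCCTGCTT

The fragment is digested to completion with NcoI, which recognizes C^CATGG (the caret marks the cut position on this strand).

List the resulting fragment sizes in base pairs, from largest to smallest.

NcoI sites (CCATGG) start at positions 63, 129.
NcoI cuts after the first base of each site, so after positions 63, 129.
Linear molecule, 2 cuts → 3 fragments:
  1–63 → 63 bp
  64–129 → 66 bp
  130–193 → 64 bp
Sorted largest to smallest: 66, 64, 63 bp.

66, 64, 63 bp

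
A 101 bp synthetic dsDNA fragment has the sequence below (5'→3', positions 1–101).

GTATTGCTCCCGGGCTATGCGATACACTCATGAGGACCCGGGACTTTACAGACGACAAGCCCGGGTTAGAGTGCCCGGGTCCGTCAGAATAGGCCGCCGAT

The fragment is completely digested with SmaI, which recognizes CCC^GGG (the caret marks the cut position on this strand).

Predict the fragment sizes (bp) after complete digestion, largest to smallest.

SmaI sites (CCCGGG) start at positions 9, 37, 60, 74.
SmaI cuts after base 3 of each site, so after positions 11, 39, 62, 76.
Linear molecule, 4 cuts → 5 fragments:
  1–11 → 11 bp
  12–39 → 28 bp
  40–62 → 23 bp
  63–76 → 14 bp
  77–101 → 25 bp
Sorted largest to smallest: 28, 25, 23, 14, 11 bp.

28, 25, 23, 14, 11 bp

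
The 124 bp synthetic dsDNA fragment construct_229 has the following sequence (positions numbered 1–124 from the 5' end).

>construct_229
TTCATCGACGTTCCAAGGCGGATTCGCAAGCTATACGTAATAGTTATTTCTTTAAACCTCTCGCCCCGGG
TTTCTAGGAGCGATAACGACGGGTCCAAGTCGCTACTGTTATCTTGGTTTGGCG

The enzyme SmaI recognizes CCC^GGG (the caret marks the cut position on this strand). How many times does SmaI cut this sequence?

CCCGGG occurs starting at position 65.
SmaI cuts at 1 site.

1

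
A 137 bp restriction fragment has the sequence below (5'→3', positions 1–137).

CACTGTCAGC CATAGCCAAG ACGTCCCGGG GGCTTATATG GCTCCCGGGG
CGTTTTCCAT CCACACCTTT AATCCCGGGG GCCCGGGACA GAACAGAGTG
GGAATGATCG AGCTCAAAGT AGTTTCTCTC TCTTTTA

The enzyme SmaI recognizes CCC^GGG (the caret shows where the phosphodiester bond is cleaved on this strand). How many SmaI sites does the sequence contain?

CCCGGG occurs starting at positions 25, 44, 74, 82.
SmaI cuts at 4 sites.

4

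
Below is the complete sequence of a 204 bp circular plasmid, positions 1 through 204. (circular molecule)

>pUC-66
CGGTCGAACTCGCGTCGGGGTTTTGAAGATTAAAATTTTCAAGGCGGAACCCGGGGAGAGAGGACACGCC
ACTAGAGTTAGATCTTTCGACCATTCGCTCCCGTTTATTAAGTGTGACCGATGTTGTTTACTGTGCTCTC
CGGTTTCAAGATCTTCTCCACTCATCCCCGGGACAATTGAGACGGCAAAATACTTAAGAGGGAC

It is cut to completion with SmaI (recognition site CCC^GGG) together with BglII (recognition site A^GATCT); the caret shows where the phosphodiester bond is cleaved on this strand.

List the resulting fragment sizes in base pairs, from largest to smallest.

87, 69, 28, 20 bp

SmaI sites (CCCGGG) start at positions 50, 167.
SmaI cuts after base 3 of each site, so after positions 52, 169.
BglII sites (AGATCT) start at positions 80, 149.
BglII cuts after the first base of each site, so after positions 80, 149.
Combined cut positions: 52, 80, 149, 169.
Circular molecule, 4 cuts → 4 fragments:
  53–80 → 28 bp
  81–149 → 69 bp
  150–169 → 20 bp
  170–204 then 1–52 → 35 + 52 = 87 bp
Sorted largest to smallest: 87, 69, 28, 20 bp.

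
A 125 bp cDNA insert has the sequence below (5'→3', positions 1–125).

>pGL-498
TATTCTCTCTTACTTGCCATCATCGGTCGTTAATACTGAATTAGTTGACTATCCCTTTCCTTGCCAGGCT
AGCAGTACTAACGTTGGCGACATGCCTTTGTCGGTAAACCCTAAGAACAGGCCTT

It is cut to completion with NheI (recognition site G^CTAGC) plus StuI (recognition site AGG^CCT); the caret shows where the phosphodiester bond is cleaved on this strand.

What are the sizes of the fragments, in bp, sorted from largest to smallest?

The NheI site (GCTAGC) starts at position 68.
NheI cuts after the first base of each site, so after position 68.
The StuI site (AGGCCT) starts at position 119.
StuI cuts after base 3 of each site, so after position 121.
Combined cut positions: 68, 121.
Linear molecule, 2 cuts → 3 fragments:
  1–68 → 68 bp
  69–121 → 53 bp
  122–125 → 4 bp
Sorted largest to smallest: 68, 53, 4 bp.

68, 53, 4 bp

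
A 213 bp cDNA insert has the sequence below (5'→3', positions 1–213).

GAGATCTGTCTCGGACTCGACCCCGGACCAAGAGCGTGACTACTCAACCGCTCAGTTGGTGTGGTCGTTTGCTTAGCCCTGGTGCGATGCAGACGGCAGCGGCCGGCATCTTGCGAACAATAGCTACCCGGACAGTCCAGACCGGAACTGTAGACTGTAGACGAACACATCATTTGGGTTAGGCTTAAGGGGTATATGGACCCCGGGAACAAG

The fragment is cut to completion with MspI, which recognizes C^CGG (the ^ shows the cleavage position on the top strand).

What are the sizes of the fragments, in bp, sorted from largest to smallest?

80, 61, 25, 23, 14, 10 bp

MspI sites (CCGG) start at positions 23, 103, 128, 142, 203.
MspI cuts after the first base of each site, so after positions 23, 103, 128, 142, 203.
Linear molecule, 5 cuts → 6 fragments:
  1–23 → 23 bp
  24–103 → 80 bp
  104–128 → 25 bp
  129–142 → 14 bp
  143–203 → 61 bp
  204–213 → 10 bp
Sorted largest to smallest: 80, 61, 25, 23, 14, 10 bp.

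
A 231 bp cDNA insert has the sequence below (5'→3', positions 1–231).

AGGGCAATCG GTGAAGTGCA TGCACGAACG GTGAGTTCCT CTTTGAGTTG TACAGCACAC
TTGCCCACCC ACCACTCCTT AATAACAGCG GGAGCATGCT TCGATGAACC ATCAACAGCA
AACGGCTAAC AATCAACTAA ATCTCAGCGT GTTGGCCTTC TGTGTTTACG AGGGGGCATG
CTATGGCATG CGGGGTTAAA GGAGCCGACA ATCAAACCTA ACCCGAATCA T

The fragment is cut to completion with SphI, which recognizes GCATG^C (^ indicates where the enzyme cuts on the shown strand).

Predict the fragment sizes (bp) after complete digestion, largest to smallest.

82, 76, 41, 22, 10 bp

SphI sites (GCATGC) start at positions 18, 94, 176, 186.
SphI cuts after base 5 of each site (before the last base), so after positions 22, 98, 180, 190.
Linear molecule, 4 cuts → 5 fragments:
  1–22 → 22 bp
  23–98 → 76 bp
  99–180 → 82 bp
  181–190 → 10 bp
  191–231 → 41 bp
Sorted largest to smallest: 82, 76, 41, 22, 10 bp.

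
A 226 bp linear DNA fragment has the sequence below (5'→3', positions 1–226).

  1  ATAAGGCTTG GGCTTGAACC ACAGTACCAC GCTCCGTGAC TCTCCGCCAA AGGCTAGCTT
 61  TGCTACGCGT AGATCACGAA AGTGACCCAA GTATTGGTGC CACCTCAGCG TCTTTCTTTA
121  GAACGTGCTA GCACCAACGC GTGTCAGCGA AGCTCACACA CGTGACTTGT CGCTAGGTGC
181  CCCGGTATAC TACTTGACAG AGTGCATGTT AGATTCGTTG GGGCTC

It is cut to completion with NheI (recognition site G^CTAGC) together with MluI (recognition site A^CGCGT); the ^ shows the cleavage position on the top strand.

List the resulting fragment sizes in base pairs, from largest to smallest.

NheI sites (GCTAGC) start at positions 53, 127.
NheI cuts after the first base of each site, so after positions 53, 127.
MluI sites (ACGCGT) start at positions 65, 137.
MluI cuts after the first base of each site, so after positions 65, 137.
Combined cut positions: 53, 65, 127, 137.
Linear molecule, 4 cuts → 5 fragments:
  1–53 → 53 bp
  54–65 → 12 bp
  66–127 → 62 bp
  128–137 → 10 bp
  138–226 → 89 bp
Sorted largest to smallest: 89, 62, 53, 12, 10 bp.

89, 62, 53, 12, 10 bp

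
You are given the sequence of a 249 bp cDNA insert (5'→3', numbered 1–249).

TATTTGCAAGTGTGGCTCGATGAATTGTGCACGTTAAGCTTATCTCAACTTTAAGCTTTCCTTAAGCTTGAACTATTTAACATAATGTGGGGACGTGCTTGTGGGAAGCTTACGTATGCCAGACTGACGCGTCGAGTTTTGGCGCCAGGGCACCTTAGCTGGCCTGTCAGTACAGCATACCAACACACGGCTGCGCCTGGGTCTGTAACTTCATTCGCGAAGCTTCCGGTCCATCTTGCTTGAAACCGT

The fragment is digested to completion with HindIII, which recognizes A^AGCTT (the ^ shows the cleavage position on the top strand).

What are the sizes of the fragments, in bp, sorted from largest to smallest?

114, 42, 36, 29, 17, 11 bp

HindIII sites (AAGCTT) start at positions 36, 53, 64, 106, 220.
HindIII cuts after the first base of each site, so after positions 36, 53, 64, 106, 220.
Linear molecule, 5 cuts → 6 fragments:
  1–36 → 36 bp
  37–53 → 17 bp
  54–64 → 11 bp
  65–106 → 42 bp
  107–220 → 114 bp
  221–249 → 29 bp
Sorted largest to smallest: 114, 42, 36, 29, 17, 11 bp.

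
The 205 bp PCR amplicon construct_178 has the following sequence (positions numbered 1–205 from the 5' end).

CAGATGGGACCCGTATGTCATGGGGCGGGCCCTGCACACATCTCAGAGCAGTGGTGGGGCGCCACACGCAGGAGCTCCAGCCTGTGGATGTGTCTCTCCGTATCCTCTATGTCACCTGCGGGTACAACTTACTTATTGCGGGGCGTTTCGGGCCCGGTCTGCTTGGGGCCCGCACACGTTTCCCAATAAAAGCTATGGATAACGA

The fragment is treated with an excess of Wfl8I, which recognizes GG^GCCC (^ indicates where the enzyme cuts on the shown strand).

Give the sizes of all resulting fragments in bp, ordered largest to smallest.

Wfl8I sites (GGGCCC) start at positions 27, 150, 166.
Wfl8I cuts after base 2 of each site, so after positions 28, 151, 167.
Linear molecule, 3 cuts → 4 fragments:
  1–28 → 28 bp
  29–151 → 123 bp
  152–167 → 16 bp
  168–205 → 38 bp
Sorted largest to smallest: 123, 38, 28, 16 bp.

123, 38, 28, 16 bp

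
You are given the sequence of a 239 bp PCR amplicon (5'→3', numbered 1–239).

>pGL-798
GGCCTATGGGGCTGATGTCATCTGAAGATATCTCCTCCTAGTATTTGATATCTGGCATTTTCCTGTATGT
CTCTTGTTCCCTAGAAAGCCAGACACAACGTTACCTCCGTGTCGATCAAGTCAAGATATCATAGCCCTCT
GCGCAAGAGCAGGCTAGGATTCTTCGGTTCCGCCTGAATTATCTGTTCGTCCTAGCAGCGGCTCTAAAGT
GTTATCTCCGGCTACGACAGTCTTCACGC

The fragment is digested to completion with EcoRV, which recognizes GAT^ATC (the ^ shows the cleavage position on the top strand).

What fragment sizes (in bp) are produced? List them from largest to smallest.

EcoRV sites (GATATC) start at positions 27, 47, 125.
EcoRV cuts after base 3 of each site, so after positions 29, 49, 127.
Linear molecule, 3 cuts → 4 fragments:
  1–29 → 29 bp
  30–49 → 20 bp
  50–127 → 78 bp
  128–239 → 112 bp
Sorted largest to smallest: 112, 78, 29, 20 bp.

112, 78, 29, 20 bp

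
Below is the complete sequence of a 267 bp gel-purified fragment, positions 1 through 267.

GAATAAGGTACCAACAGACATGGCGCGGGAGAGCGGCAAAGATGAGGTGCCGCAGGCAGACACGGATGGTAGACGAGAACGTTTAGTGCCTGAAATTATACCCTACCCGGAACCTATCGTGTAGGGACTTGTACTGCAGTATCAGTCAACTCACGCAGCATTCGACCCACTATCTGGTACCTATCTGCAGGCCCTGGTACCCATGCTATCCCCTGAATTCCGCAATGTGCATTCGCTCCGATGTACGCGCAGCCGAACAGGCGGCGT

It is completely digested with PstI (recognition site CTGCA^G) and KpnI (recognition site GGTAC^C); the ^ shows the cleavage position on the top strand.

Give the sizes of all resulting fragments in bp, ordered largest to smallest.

PstI sites (CTGCAG) start at positions 134, 185.
PstI cuts after base 5 of each site (before the last base), so after positions 138, 189.
KpnI sites (GGTACC) start at positions 7, 176, 196.
KpnI cuts after base 5 of each site (before the last base), so after positions 11, 180, 200.
Combined cut positions: 11, 138, 180, 189, 200.
Linear molecule, 5 cuts → 6 fragments:
  1–11 → 11 bp
  12–138 → 127 bp
  139–180 → 42 bp
  181–189 → 9 bp
  190–200 → 11 bp
  201–267 → 67 bp
Sorted largest to smallest: 127, 67, 42, 11, 11, 9 bp.

127, 67, 42, 11, 11, 9 bp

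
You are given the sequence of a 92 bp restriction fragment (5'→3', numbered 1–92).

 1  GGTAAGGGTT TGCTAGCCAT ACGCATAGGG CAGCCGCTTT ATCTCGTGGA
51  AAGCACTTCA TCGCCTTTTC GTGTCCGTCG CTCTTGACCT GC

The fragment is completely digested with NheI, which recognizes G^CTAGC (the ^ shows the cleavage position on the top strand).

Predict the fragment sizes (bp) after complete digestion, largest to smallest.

80, 12 bp

The NheI site (GCTAGC) starts at position 12.
NheI cuts after the first base of each site, so after position 12.
Linear molecule, 1 cut → 2 fragments:
  1–12 → 12 bp
  13–92 → 80 bp
Sorted largest to smallest: 80, 12 bp.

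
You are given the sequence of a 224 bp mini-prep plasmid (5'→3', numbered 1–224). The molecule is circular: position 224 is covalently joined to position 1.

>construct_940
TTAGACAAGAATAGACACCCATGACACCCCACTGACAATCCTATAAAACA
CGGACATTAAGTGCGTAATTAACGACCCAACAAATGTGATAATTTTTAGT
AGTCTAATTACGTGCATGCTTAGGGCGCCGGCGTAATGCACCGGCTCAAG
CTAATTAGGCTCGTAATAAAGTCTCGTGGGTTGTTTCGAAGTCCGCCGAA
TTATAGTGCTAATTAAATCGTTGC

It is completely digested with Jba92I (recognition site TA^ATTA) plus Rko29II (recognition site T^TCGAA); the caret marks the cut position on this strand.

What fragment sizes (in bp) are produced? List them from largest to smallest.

80, 47, 39, 32, 26 bp

Jba92I sites (TAATTA) start at positions 66, 105, 152, 210.
Jba92I cuts after base 2 of each site, so after positions 67, 106, 153, 211.
The Rko29II site (TTCGAA) starts at position 185.
Rko29II cuts after the first base of each site, so after position 185.
Combined cut positions: 67, 106, 153, 185, 211.
Circular molecule, 5 cuts → 5 fragments:
  68–106 → 39 bp
  107–153 → 47 bp
  154–185 → 32 bp
  186–211 → 26 bp
  212–224 then 1–67 → 13 + 67 = 80 bp
Sorted largest to smallest: 80, 47, 39, 32, 26 bp.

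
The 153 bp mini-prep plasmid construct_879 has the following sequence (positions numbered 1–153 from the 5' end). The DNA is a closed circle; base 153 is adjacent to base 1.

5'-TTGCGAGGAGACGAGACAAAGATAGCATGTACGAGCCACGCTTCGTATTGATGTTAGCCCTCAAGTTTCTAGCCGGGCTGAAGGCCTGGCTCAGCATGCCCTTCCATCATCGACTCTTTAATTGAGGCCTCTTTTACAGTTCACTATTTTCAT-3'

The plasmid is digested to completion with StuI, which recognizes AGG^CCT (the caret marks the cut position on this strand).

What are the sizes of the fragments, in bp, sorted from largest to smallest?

StuI sites (AGGCCT) start at positions 82, 125.
StuI cuts after base 3 of each site, so after positions 84, 127.
Circular molecule, 2 cuts → 2 fragments:
  85–127 → 43 bp
  128–153 then 1–84 → 26 + 84 = 110 bp
Sorted largest to smallest: 110, 43 bp.

110, 43 bp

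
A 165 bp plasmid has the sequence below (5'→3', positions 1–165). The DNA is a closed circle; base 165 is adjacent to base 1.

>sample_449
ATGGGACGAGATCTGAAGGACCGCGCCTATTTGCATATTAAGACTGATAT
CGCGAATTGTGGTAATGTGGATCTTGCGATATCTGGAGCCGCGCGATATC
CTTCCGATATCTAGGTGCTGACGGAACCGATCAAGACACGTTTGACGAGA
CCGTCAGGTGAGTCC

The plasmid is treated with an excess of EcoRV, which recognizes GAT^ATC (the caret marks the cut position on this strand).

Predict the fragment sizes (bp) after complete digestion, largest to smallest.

EcoRV sites (GATATC) start at positions 46, 78, 95, 106.
EcoRV cuts after base 3 of each site, so after positions 48, 80, 97, 108.
Circular molecule, 4 cuts → 4 fragments:
  49–80 → 32 bp
  81–97 → 17 bp
  98–108 → 11 bp
  109–165 then 1–48 → 57 + 48 = 105 bp
Sorted largest to smallest: 105, 32, 17, 11 bp.

105, 32, 17, 11 bp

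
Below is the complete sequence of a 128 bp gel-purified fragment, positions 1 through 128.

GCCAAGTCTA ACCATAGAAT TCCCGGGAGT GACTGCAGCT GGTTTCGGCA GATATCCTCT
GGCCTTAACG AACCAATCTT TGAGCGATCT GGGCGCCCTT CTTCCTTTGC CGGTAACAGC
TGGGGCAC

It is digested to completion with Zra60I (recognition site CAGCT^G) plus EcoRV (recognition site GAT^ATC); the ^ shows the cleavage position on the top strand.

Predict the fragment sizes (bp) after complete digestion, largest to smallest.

68, 40, 13, 7 bp

Zra60I sites (CAGCTG) start at positions 36, 117.
Zra60I cuts after base 5 of each site (before the last base), so after positions 40, 121.
The EcoRV site (GATATC) starts at position 51.
EcoRV cuts after base 3 of each site, so after position 53.
Combined cut positions: 40, 53, 121.
Linear molecule, 3 cuts → 4 fragments:
  1–40 → 40 bp
  41–53 → 13 bp
  54–121 → 68 bp
  122–128 → 7 bp
Sorted largest to smallest: 68, 40, 13, 7 bp.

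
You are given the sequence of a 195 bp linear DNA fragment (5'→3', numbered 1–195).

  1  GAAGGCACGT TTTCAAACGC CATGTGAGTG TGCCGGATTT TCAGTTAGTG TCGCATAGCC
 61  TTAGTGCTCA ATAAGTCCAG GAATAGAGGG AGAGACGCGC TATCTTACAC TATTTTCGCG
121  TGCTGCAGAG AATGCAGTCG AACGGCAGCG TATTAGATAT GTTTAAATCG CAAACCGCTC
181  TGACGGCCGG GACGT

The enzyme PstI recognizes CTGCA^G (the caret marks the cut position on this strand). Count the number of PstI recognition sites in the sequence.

CTGCAG occurs starting at position 123.
PstI cuts at 1 site.

1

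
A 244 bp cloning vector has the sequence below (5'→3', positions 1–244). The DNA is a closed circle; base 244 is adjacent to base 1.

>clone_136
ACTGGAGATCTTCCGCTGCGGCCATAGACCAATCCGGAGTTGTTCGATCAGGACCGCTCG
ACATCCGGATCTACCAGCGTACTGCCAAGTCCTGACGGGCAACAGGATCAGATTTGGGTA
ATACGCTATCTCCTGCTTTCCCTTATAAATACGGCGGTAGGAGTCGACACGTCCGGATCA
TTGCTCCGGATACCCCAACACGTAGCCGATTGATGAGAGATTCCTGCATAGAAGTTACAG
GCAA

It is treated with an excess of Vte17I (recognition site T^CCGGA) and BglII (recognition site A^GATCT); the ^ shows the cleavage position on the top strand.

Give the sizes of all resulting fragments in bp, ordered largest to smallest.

108, 65, 31, 27, 13 bp

Vte17I sites (TCCGGA) start at positions 33, 64, 172, 185.
Vte17I cuts after the first base of each site, so after positions 33, 64, 172, 185.
The BglII site (AGATCT) starts at position 6.
BglII cuts after the first base of each site, so after position 6.
Combined cut positions: 6, 33, 64, 172, 185.
Circular molecule, 5 cuts → 5 fragments:
  7–33 → 27 bp
  34–64 → 31 bp
  65–172 → 108 bp
  173–185 → 13 bp
  186–244 then 1–6 → 59 + 6 = 65 bp
Sorted largest to smallest: 108, 65, 31, 27, 13 bp.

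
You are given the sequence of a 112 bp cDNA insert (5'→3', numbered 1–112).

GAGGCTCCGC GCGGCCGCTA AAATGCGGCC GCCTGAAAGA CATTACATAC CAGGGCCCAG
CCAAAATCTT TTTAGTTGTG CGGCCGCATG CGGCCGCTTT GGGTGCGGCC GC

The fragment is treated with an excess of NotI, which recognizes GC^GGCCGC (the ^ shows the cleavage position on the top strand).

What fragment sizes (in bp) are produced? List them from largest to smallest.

NotI sites (GCGGCCGC) start at positions 11, 25, 80, 90, 105.
NotI cuts after base 2 of each site, so after positions 12, 26, 81, 91, 106.
Linear molecule, 5 cuts → 6 fragments:
  1–12 → 12 bp
  13–26 → 14 bp
  27–81 → 55 bp
  82–91 → 10 bp
  92–106 → 15 bp
  107–112 → 6 bp
Sorted largest to smallest: 55, 15, 14, 12, 10, 6 bp.

55, 15, 14, 12, 10, 6 bp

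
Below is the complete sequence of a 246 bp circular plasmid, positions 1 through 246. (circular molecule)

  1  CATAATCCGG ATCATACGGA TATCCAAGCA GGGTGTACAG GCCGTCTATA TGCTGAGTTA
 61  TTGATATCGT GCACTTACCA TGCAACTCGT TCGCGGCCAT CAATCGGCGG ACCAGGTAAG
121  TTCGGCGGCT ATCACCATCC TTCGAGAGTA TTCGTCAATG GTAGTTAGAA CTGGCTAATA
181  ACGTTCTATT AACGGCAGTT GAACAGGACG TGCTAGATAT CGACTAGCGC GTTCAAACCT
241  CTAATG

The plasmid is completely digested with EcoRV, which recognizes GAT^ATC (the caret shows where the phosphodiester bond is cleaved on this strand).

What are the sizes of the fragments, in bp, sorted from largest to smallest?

EcoRV sites (GATATC) start at positions 19, 63, 216.
EcoRV cuts after base 3 of each site, so after positions 21, 65, 218.
Circular molecule, 3 cuts → 3 fragments:
  22–65 → 44 bp
  66–218 → 153 bp
  219–246 then 1–21 → 28 + 21 = 49 bp
Sorted largest to smallest: 153, 49, 44 bp.

153, 49, 44 bp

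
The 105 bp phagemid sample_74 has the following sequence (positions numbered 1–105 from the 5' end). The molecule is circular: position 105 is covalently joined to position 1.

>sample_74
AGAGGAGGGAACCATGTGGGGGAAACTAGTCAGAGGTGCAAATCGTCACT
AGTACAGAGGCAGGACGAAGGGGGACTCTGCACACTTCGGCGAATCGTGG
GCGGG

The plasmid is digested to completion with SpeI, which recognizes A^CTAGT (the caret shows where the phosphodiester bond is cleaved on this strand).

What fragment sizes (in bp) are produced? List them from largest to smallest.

SpeI sites (ACTAGT) start at positions 25, 48.
SpeI cuts after the first base of each site, so after positions 25, 48.
Circular molecule, 2 cuts → 2 fragments:
  26–48 → 23 bp
  49–105 then 1–25 → 57 + 25 = 82 bp
Sorted largest to smallest: 82, 23 bp.

82, 23 bp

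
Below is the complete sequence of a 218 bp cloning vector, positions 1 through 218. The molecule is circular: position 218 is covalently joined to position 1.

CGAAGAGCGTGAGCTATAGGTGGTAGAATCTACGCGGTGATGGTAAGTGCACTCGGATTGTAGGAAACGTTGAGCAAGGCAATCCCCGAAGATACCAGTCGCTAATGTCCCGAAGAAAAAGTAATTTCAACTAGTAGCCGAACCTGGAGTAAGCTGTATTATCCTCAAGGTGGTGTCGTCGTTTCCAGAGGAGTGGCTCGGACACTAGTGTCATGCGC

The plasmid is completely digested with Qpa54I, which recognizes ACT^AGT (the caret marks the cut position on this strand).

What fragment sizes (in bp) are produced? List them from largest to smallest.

Qpa54I sites (ACTAGT) start at positions 130, 204.
Qpa54I cuts after base 3 of each site, so after positions 132, 206.
Circular molecule, 2 cuts → 2 fragments:
  133–206 → 74 bp
  207–218 then 1–132 → 12 + 132 = 144 bp
Sorted largest to smallest: 144, 74 bp.

144, 74 bp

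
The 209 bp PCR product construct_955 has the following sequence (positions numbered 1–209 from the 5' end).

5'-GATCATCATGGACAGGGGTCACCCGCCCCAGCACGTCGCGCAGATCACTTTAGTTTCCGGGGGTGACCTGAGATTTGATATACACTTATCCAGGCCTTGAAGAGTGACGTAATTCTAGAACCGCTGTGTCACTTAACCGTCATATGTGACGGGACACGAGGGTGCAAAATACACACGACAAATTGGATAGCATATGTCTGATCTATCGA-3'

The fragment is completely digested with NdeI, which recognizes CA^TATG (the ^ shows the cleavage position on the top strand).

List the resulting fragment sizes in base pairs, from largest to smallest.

142, 50, 17 bp

NdeI sites (CATATG) start at positions 141, 191.
NdeI cuts after base 2 of each site, so after positions 142, 192.
Linear molecule, 2 cuts → 3 fragments:
  1–142 → 142 bp
  143–192 → 50 bp
  193–209 → 17 bp
Sorted largest to smallest: 142, 50, 17 bp.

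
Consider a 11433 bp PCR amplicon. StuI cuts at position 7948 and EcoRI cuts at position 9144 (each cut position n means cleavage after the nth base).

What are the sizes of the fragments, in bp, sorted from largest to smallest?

Combined cut positions (sorted): 7948, 9144.
Linear molecule, 2 cuts → 3 fragments:
  7948 − 0 = 7948 bp
  9144 − 7948 = 1196 bp
  11433 − 9144 = 2289 bp
Sorted largest to smallest: 7948, 2289, 1196 bp.

7948, 2289, 1196 bp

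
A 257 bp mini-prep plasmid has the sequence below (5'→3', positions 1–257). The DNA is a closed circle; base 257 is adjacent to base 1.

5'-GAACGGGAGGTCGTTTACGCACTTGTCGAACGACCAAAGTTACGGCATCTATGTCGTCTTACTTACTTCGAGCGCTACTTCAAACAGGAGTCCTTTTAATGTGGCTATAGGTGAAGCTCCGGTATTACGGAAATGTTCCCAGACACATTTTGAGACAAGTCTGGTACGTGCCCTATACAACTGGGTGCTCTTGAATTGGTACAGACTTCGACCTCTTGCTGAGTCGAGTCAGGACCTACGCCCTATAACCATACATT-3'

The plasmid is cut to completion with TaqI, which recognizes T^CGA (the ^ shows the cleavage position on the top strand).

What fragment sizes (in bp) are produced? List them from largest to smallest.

140, 59, 42, 16 bp

TaqI sites (TCGA) start at positions 26, 68, 208, 224.
TaqI cuts after the first base of each site, so after positions 26, 68, 208, 224.
Circular molecule, 4 cuts → 4 fragments:
  27–68 → 42 bp
  69–208 → 140 bp
  209–224 → 16 bp
  225–257 then 1–26 → 33 + 26 = 59 bp
Sorted largest to smallest: 140, 59, 42, 16 bp.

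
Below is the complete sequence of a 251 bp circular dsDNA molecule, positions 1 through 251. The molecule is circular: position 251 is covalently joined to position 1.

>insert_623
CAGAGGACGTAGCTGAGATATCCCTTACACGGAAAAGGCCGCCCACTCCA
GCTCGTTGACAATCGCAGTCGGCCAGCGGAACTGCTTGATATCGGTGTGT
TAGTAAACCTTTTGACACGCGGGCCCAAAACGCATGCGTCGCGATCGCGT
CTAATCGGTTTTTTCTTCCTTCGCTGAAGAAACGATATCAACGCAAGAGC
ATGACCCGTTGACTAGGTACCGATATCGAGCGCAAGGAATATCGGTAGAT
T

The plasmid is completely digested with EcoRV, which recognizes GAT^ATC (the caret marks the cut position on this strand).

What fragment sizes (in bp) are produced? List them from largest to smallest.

96, 71, 46, 38 bp

EcoRV sites (GATATC) start at positions 17, 88, 184, 222.
EcoRV cuts after base 3 of each site, so after positions 19, 90, 186, 224.
Circular molecule, 4 cuts → 4 fragments:
  20–90 → 71 bp
  91–186 → 96 bp
  187–224 → 38 bp
  225–251 then 1–19 → 27 + 19 = 46 bp
Sorted largest to smallest: 96, 71, 46, 38 bp.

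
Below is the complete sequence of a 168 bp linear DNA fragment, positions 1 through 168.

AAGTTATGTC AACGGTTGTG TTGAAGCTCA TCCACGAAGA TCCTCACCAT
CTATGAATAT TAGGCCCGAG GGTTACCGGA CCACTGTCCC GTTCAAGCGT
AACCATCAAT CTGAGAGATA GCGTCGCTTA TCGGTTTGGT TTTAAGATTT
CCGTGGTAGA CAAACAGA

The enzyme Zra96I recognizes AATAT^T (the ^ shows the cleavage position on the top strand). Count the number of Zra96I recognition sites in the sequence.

1

AATATT occurs starting at position 56.
Zra96I cuts at 1 site.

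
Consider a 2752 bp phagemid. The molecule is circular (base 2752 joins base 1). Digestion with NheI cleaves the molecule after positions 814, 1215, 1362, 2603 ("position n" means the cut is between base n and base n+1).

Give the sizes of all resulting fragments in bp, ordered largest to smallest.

1241, 963, 401, 147 bp

Circular molecule, 4 cuts → 4 fragments:
  1215 − 814 = 401 bp
  1362 − 1215 = 147 bp
  2603 − 1362 = 1241 bp
  wrap: 2752 − 2603 + 814 = 963 bp
Sorted largest to smallest: 1241, 963, 401, 147 bp.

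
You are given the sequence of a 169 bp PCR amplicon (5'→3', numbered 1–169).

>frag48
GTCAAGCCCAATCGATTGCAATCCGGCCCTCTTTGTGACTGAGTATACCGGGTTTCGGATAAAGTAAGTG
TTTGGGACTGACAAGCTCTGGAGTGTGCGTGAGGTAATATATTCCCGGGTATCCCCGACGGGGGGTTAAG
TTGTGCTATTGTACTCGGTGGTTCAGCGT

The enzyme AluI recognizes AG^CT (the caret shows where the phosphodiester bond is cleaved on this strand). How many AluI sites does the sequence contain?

1

AGCT occurs starting at position 84.
AluI cuts at 1 site.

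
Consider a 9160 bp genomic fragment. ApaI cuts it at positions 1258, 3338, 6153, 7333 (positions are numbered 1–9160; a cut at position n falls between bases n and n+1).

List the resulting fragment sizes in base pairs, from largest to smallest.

2815, 2080, 1827, 1258, 1180 bp

Linear molecule, 4 cuts → 5 fragments:
  1258 − 0 = 1258 bp
  3338 − 1258 = 2080 bp
  6153 − 3338 = 2815 bp
  7333 − 6153 = 1180 bp
  9160 − 7333 = 1827 bp
Sorted largest to smallest: 2815, 2080, 1827, 1258, 1180 bp.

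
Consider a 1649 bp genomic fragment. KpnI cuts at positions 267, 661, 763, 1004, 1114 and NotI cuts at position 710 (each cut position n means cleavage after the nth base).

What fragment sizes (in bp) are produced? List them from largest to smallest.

535, 394, 267, 241, 110, 53, 49 bp

Combined cut positions (sorted): 267, 661, 710, 763, 1004, 1114.
Linear molecule, 6 cuts → 7 fragments:
  267 − 0 = 267 bp
  661 − 267 = 394 bp
  710 − 661 = 49 bp
  763 − 710 = 53 bp
  1004 − 763 = 241 bp
  1114 − 1004 = 110 bp
  1649 − 1114 = 535 bp
Sorted largest to smallest: 535, 394, 267, 241, 110, 53, 49 bp.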